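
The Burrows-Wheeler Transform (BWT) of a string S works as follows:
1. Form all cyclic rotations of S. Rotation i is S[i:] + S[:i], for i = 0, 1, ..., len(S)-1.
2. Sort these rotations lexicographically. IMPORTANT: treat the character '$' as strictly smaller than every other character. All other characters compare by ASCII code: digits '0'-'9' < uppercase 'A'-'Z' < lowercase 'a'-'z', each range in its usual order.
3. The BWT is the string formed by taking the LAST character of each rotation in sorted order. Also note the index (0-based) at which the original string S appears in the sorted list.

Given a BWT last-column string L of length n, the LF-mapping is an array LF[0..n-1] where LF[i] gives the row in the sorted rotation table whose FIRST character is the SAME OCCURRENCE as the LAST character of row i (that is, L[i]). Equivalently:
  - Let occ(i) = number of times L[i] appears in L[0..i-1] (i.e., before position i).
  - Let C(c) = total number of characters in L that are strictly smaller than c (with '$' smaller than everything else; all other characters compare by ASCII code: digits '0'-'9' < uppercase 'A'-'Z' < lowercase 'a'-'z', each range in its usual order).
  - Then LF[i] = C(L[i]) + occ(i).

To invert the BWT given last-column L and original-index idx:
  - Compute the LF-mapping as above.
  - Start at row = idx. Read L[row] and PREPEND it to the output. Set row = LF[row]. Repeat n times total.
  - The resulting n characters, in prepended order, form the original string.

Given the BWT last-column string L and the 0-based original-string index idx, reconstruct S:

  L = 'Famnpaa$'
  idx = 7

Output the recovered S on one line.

Answer: panamaF$

Derivation:
LF mapping: 1 2 5 6 7 3 4 0
Walk LF starting at row 7, prepending L[row]:
  step 1: row=7, L[7]='$', prepend. Next row=LF[7]=0
  step 2: row=0, L[0]='F', prepend. Next row=LF[0]=1
  step 3: row=1, L[1]='a', prepend. Next row=LF[1]=2
  step 4: row=2, L[2]='m', prepend. Next row=LF[2]=5
  step 5: row=5, L[5]='a', prepend. Next row=LF[5]=3
  step 6: row=3, L[3]='n', prepend. Next row=LF[3]=6
  step 7: row=6, L[6]='a', prepend. Next row=LF[6]=4
  step 8: row=4, L[4]='p', prepend. Next row=LF[4]=7
Reversed output: panamaF$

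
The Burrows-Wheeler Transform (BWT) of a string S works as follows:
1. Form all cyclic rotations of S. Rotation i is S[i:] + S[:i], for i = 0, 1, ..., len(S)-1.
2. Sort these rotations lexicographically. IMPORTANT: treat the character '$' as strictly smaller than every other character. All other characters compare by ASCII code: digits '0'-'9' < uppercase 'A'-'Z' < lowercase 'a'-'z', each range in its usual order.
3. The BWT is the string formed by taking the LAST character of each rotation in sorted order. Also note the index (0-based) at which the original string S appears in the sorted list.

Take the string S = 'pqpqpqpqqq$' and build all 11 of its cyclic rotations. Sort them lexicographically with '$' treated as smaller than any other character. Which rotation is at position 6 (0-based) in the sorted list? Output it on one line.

All 11 rotations (rotation i = S[i:]+S[:i]):
  rot[0] = pqpqpqpqqq$
  rot[1] = qpqpqpqqq$p
  rot[2] = pqpqpqqq$pq
  rot[3] = qpqpqqq$pqp
  rot[4] = pqpqqq$pqpq
  rot[5] = qpqqq$pqpqp
  rot[6] = pqqq$pqpqpq
  rot[7] = qqq$pqpqpqp
  rot[8] = qq$pqpqpqpq
  rot[9] = q$pqpqpqpqq
  rot[10] = $pqpqpqpqqq
Sorted (with $ < everything):
  sorted[0] = $pqpqpqpqqq
  sorted[1] = pqpqpqpqqq$
  sorted[2] = pqpqpqqq$pq
  sorted[3] = pqpqqq$pqpq
  sorted[4] = pqqq$pqpqpq
  sorted[5] = q$pqpqpqpqq
  sorted[6] = qpqpqpqqq$p
  sorted[7] = qpqpqqq$pqp
  sorted[8] = qpqqq$pqpqp
  sorted[9] = qq$pqpqpqpq
  sorted[10] = qqq$pqpqpqp
sorted[6] = qpqpqpqqq$p

Answer: qpqpqpqqq$p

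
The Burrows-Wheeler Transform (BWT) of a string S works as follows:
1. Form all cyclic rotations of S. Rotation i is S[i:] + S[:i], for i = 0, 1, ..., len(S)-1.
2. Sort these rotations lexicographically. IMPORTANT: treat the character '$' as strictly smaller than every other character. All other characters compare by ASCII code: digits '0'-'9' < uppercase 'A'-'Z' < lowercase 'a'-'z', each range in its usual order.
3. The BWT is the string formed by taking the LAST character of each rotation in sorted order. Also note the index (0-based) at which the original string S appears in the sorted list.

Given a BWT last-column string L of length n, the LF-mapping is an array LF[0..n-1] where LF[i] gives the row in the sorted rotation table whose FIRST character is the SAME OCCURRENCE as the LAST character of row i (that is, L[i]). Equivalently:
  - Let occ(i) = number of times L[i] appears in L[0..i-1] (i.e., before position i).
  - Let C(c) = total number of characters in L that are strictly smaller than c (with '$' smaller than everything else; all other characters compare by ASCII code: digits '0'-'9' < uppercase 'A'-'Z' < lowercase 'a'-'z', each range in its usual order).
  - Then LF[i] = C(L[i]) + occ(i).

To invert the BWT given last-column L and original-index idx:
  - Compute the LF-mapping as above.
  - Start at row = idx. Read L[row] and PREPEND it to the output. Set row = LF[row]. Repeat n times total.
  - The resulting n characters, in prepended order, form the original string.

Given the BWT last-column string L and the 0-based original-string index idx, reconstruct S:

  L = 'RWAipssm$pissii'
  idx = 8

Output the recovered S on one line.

Answer: mississippiWAR$

Derivation:
LF mapping: 2 3 1 4 9 11 12 8 0 10 5 13 14 6 7
Walk LF starting at row 8, prepending L[row]:
  step 1: row=8, L[8]='$', prepend. Next row=LF[8]=0
  step 2: row=0, L[0]='R', prepend. Next row=LF[0]=2
  step 3: row=2, L[2]='A', prepend. Next row=LF[2]=1
  step 4: row=1, L[1]='W', prepend. Next row=LF[1]=3
  step 5: row=3, L[3]='i', prepend. Next row=LF[3]=4
  step 6: row=4, L[4]='p', prepend. Next row=LF[4]=9
  step 7: row=9, L[9]='p', prepend. Next row=LF[9]=10
  step 8: row=10, L[10]='i', prepend. Next row=LF[10]=5
  step 9: row=5, L[5]='s', prepend. Next row=LF[5]=11
  step 10: row=11, L[11]='s', prepend. Next row=LF[11]=13
  step 11: row=13, L[13]='i', prepend. Next row=LF[13]=6
  step 12: row=6, L[6]='s', prepend. Next row=LF[6]=12
  step 13: row=12, L[12]='s', prepend. Next row=LF[12]=14
  step 14: row=14, L[14]='i', prepend. Next row=LF[14]=7
  step 15: row=7, L[7]='m', prepend. Next row=LF[7]=8
Reversed output: mississippiWAR$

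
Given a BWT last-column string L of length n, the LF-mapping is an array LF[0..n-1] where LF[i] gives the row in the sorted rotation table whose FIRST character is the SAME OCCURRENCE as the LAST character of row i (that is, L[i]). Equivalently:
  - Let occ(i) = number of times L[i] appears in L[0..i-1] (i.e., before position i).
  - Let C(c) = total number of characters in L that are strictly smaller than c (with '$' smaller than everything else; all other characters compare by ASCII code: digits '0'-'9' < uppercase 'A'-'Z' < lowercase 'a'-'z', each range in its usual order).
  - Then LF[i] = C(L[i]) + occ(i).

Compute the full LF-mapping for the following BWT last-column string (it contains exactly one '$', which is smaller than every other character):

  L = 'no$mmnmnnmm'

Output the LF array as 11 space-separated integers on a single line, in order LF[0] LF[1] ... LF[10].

Char counts: '$':1, 'm':5, 'n':4, 'o':1
C (first-col start): C('$')=0, C('m')=1, C('n')=6, C('o')=10
L[0]='n': occ=0, LF[0]=C('n')+0=6+0=6
L[1]='o': occ=0, LF[1]=C('o')+0=10+0=10
L[2]='$': occ=0, LF[2]=C('$')+0=0+0=0
L[3]='m': occ=0, LF[3]=C('m')+0=1+0=1
L[4]='m': occ=1, LF[4]=C('m')+1=1+1=2
L[5]='n': occ=1, LF[5]=C('n')+1=6+1=7
L[6]='m': occ=2, LF[6]=C('m')+2=1+2=3
L[7]='n': occ=2, LF[7]=C('n')+2=6+2=8
L[8]='n': occ=3, LF[8]=C('n')+3=6+3=9
L[9]='m': occ=3, LF[9]=C('m')+3=1+3=4
L[10]='m': occ=4, LF[10]=C('m')+4=1+4=5

Answer: 6 10 0 1 2 7 3 8 9 4 5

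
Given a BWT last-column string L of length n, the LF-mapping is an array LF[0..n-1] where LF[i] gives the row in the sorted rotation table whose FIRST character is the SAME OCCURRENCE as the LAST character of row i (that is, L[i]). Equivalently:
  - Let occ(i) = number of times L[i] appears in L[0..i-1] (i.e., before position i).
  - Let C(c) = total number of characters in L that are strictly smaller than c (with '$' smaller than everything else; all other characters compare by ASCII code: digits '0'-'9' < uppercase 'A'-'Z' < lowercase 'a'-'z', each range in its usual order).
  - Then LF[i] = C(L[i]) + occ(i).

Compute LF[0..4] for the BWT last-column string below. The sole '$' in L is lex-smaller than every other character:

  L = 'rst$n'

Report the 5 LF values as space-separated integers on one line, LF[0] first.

Answer: 2 3 4 0 1

Derivation:
Char counts: '$':1, 'n':1, 'r':1, 's':1, 't':1
C (first-col start): C('$')=0, C('n')=1, C('r')=2, C('s')=3, C('t')=4
L[0]='r': occ=0, LF[0]=C('r')+0=2+0=2
L[1]='s': occ=0, LF[1]=C('s')+0=3+0=3
L[2]='t': occ=0, LF[2]=C('t')+0=4+0=4
L[3]='$': occ=0, LF[3]=C('$')+0=0+0=0
L[4]='n': occ=0, LF[4]=C('n')+0=1+0=1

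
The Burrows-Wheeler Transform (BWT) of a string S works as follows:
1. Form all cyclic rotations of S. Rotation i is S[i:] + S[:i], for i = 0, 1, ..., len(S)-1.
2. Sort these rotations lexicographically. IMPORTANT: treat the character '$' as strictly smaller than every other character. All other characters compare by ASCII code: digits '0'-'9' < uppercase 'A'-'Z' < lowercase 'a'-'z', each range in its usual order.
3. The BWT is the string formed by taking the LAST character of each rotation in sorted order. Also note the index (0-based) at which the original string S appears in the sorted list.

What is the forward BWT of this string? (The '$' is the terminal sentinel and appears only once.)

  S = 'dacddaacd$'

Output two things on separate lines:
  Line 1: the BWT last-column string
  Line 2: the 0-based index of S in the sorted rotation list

All 10 rotations (rotation i = S[i:]+S[:i]):
  rot[0] = dacddaacd$
  rot[1] = acddaacd$d
  rot[2] = cddaacd$da
  rot[3] = ddaacd$dac
  rot[4] = daacd$dacd
  rot[5] = aacd$dacdd
  rot[6] = acd$dacdda
  rot[7] = cd$dacddaa
  rot[8] = d$dacddaac
  rot[9] = $dacddaacd
Sorted (with $ < everything):
  sorted[0] = $dacddaacd  (last char: 'd')
  sorted[1] = aacd$dacdd  (last char: 'd')
  sorted[2] = acd$dacdda  (last char: 'a')
  sorted[3] = acddaacd$d  (last char: 'd')
  sorted[4] = cd$dacddaa  (last char: 'a')
  sorted[5] = cddaacd$da  (last char: 'a')
  sorted[6] = d$dacddaac  (last char: 'c')
  sorted[7] = daacd$dacd  (last char: 'd')
  sorted[8] = dacddaacd$  (last char: '$')
  sorted[9] = ddaacd$dac  (last char: 'c')
Last column: ddadaacd$c
Original string S is at sorted index 8

Answer: ddadaacd$c
8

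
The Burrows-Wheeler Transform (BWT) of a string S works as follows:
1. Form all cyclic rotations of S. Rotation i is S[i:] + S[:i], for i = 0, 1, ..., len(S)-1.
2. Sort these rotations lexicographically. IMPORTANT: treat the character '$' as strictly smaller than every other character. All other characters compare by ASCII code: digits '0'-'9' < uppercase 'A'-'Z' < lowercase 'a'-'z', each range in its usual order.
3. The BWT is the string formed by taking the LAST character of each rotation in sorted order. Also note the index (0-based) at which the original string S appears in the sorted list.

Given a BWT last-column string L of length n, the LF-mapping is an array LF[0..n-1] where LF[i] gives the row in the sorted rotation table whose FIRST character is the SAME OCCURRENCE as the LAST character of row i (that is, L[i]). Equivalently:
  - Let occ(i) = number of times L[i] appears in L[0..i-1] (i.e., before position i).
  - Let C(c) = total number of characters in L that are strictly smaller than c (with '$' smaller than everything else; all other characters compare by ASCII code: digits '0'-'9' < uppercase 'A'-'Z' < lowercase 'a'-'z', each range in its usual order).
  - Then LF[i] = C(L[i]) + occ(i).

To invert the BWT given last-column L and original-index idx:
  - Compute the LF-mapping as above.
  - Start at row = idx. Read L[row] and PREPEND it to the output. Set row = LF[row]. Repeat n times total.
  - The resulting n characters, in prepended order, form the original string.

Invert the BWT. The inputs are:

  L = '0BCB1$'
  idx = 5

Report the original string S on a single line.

Answer: C1BB0$

Derivation:
LF mapping: 1 3 5 4 2 0
Walk LF starting at row 5, prepending L[row]:
  step 1: row=5, L[5]='$', prepend. Next row=LF[5]=0
  step 2: row=0, L[0]='0', prepend. Next row=LF[0]=1
  step 3: row=1, L[1]='B', prepend. Next row=LF[1]=3
  step 4: row=3, L[3]='B', prepend. Next row=LF[3]=4
  step 5: row=4, L[4]='1', prepend. Next row=LF[4]=2
  step 6: row=2, L[2]='C', prepend. Next row=LF[2]=5
Reversed output: C1BB0$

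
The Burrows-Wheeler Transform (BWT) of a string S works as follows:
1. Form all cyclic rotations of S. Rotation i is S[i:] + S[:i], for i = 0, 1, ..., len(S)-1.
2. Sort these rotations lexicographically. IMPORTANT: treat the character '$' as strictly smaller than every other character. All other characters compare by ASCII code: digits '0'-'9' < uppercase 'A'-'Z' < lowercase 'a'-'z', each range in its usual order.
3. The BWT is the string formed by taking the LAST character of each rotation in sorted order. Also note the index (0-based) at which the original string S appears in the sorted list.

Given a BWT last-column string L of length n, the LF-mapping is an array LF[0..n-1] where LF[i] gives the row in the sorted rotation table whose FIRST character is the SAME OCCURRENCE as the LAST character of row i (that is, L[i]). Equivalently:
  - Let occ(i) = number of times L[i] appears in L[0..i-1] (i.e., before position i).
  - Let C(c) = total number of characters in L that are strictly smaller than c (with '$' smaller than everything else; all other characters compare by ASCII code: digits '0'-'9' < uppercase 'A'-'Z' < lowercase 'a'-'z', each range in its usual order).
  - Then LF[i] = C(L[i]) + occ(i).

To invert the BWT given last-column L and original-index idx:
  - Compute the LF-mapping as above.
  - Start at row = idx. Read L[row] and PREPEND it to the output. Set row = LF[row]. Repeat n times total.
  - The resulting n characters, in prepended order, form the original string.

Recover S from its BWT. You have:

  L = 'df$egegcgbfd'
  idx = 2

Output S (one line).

LF mapping: 3 7 0 5 9 6 10 2 11 1 8 4
Walk LF starting at row 2, prepending L[row]:
  step 1: row=2, L[2]='$', prepend. Next row=LF[2]=0
  step 2: row=0, L[0]='d', prepend. Next row=LF[0]=3
  step 3: row=3, L[3]='e', prepend. Next row=LF[3]=5
  step 4: row=5, L[5]='e', prepend. Next row=LF[5]=6
  step 5: row=6, L[6]='g', prepend. Next row=LF[6]=10
  step 6: row=10, L[10]='f', prepend. Next row=LF[10]=8
  step 7: row=8, L[8]='g', prepend. Next row=LF[8]=11
  step 8: row=11, L[11]='d', prepend. Next row=LF[11]=4
  step 9: row=4, L[4]='g', prepend. Next row=LF[4]=9
  step 10: row=9, L[9]='b', prepend. Next row=LF[9]=1
  step 11: row=1, L[1]='f', prepend. Next row=LF[1]=7
  step 12: row=7, L[7]='c', prepend. Next row=LF[7]=2
Reversed output: cfbgdgfgeed$

Answer: cfbgdgfgeed$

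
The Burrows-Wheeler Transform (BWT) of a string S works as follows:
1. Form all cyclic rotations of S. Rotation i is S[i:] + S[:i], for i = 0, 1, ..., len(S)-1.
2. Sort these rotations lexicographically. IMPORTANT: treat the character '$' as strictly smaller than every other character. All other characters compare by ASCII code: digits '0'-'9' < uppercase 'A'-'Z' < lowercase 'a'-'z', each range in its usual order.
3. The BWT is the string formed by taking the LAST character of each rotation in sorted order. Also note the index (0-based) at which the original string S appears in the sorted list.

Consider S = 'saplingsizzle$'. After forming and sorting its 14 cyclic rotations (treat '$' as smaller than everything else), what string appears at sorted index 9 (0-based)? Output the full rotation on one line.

All 14 rotations (rotation i = S[i:]+S[:i]):
  rot[0] = saplingsizzle$
  rot[1] = aplingsizzle$s
  rot[2] = plingsizzle$sa
  rot[3] = lingsizzle$sap
  rot[4] = ingsizzle$sapl
  rot[5] = ngsizzle$sapli
  rot[6] = gsizzle$saplin
  rot[7] = sizzle$sapling
  rot[8] = izzle$saplings
  rot[9] = zzle$saplingsi
  rot[10] = zle$saplingsiz
  rot[11] = le$saplingsizz
  rot[12] = e$saplingsizzl
  rot[13] = $saplingsizzle
Sorted (with $ < everything):
  sorted[0] = $saplingsizzle
  sorted[1] = aplingsizzle$s
  sorted[2] = e$saplingsizzl
  sorted[3] = gsizzle$saplin
  sorted[4] = ingsizzle$sapl
  sorted[5] = izzle$saplings
  sorted[6] = le$saplingsizz
  sorted[7] = lingsizzle$sap
  sorted[8] = ngsizzle$sapli
  sorted[9] = plingsizzle$sa
  sorted[10] = saplingsizzle$
  sorted[11] = sizzle$sapling
  sorted[12] = zle$saplingsiz
  sorted[13] = zzle$saplingsi
sorted[9] = plingsizzle$sa

Answer: plingsizzle$sa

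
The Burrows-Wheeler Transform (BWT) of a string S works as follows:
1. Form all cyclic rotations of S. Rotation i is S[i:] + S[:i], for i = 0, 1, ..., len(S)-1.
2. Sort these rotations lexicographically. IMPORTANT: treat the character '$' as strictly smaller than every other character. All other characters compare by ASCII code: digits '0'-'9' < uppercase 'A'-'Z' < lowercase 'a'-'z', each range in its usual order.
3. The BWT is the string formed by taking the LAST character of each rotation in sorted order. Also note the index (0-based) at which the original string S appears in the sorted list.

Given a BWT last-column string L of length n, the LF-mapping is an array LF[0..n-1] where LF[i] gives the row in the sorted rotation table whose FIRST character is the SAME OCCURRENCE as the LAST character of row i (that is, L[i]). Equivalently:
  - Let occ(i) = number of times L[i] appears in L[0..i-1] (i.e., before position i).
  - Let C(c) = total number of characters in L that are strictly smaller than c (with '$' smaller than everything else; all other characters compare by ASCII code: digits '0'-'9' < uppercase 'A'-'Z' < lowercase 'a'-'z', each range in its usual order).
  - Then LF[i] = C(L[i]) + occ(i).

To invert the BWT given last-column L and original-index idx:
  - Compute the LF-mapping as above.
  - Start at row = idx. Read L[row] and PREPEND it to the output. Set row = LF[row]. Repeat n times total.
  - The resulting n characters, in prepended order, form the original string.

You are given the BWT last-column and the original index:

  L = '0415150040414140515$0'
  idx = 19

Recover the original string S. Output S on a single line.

Answer: 54414101150100550440$

Derivation:
LF mapping: 1 12 7 17 8 18 2 3 13 4 14 9 15 10 16 5 19 11 20 0 6
Walk LF starting at row 19, prepending L[row]:
  step 1: row=19, L[19]='$', prepend. Next row=LF[19]=0
  step 2: row=0, L[0]='0', prepend. Next row=LF[0]=1
  step 3: row=1, L[1]='4', prepend. Next row=LF[1]=12
  step 4: row=12, L[12]='4', prepend. Next row=LF[12]=15
  step 5: row=15, L[15]='0', prepend. Next row=LF[15]=5
  step 6: row=5, L[5]='5', prepend. Next row=LF[5]=18
  step 7: row=18, L[18]='5', prepend. Next row=LF[18]=20
  step 8: row=20, L[20]='0', prepend. Next row=LF[20]=6
  step 9: row=6, L[6]='0', prepend. Next row=LF[6]=2
  step 10: row=2, L[2]='1', prepend. Next row=LF[2]=7
  step 11: row=7, L[7]='0', prepend. Next row=LF[7]=3
  step 12: row=3, L[3]='5', prepend. Next row=LF[3]=17
  step 13: row=17, L[17]='1', prepend. Next row=LF[17]=11
  step 14: row=11, L[11]='1', prepend. Next row=LF[11]=9
  step 15: row=9, L[9]='0', prepend. Next row=LF[9]=4
  step 16: row=4, L[4]='1', prepend. Next row=LF[4]=8
  step 17: row=8, L[8]='4', prepend. Next row=LF[8]=13
  step 18: row=13, L[13]='1', prepend. Next row=LF[13]=10
  step 19: row=10, L[10]='4', prepend. Next row=LF[10]=14
  step 20: row=14, L[14]='4', prepend. Next row=LF[14]=16
  step 21: row=16, L[16]='5', prepend. Next row=LF[16]=19
Reversed output: 54414101150100550440$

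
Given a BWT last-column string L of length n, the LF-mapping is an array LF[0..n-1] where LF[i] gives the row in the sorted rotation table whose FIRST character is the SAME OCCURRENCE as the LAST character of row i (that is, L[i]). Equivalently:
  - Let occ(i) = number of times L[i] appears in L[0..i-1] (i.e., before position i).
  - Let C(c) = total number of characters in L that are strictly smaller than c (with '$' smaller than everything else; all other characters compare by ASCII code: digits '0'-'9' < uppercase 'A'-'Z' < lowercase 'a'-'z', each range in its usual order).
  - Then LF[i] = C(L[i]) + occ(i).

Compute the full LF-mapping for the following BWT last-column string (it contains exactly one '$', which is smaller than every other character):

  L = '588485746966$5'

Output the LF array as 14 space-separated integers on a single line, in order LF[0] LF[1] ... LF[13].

Char counts: '$':1, '4':2, '5':3, '6':3, '7':1, '8':3, '9':1
C (first-col start): C('$')=0, C('4')=1, C('5')=3, C('6')=6, C('7')=9, C('8')=10, C('9')=13
L[0]='5': occ=0, LF[0]=C('5')+0=3+0=3
L[1]='8': occ=0, LF[1]=C('8')+0=10+0=10
L[2]='8': occ=1, LF[2]=C('8')+1=10+1=11
L[3]='4': occ=0, LF[3]=C('4')+0=1+0=1
L[4]='8': occ=2, LF[4]=C('8')+2=10+2=12
L[5]='5': occ=1, LF[5]=C('5')+1=3+1=4
L[6]='7': occ=0, LF[6]=C('7')+0=9+0=9
L[7]='4': occ=1, LF[7]=C('4')+1=1+1=2
L[8]='6': occ=0, LF[8]=C('6')+0=6+0=6
L[9]='9': occ=0, LF[9]=C('9')+0=13+0=13
L[10]='6': occ=1, LF[10]=C('6')+1=6+1=7
L[11]='6': occ=2, LF[11]=C('6')+2=6+2=8
L[12]='$': occ=0, LF[12]=C('$')+0=0+0=0
L[13]='5': occ=2, LF[13]=C('5')+2=3+2=5

Answer: 3 10 11 1 12 4 9 2 6 13 7 8 0 5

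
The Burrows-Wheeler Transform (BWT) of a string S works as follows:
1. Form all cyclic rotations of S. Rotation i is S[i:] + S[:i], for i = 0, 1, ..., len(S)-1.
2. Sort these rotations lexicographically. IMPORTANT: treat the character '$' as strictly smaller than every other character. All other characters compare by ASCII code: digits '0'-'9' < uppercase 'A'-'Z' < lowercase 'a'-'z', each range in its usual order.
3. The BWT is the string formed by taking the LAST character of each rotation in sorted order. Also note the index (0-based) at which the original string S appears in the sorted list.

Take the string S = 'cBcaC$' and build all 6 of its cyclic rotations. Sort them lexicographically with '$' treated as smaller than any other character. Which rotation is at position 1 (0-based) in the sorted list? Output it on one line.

Answer: BcaC$c

Derivation:
All 6 rotations (rotation i = S[i:]+S[:i]):
  rot[0] = cBcaC$
  rot[1] = BcaC$c
  rot[2] = caC$cB
  rot[3] = aC$cBc
  rot[4] = C$cBca
  rot[5] = $cBcaC
Sorted (with $ < everything):
  sorted[0] = $cBcaC
  sorted[1] = BcaC$c
  sorted[2] = C$cBca
  sorted[3] = aC$cBc
  sorted[4] = cBcaC$
  sorted[5] = caC$cB
sorted[1] = BcaC$c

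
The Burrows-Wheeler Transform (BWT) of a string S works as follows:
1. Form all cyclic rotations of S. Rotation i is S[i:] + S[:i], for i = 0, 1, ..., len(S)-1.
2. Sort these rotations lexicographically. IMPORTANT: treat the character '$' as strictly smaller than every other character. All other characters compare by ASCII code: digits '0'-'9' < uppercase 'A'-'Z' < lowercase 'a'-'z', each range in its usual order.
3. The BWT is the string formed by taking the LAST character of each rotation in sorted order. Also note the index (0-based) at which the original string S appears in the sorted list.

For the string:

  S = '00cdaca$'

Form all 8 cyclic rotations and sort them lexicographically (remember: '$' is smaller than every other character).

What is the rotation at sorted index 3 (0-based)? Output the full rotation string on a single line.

Answer: a$00cdac

Derivation:
All 8 rotations (rotation i = S[i:]+S[:i]):
  rot[0] = 00cdaca$
  rot[1] = 0cdaca$0
  rot[2] = cdaca$00
  rot[3] = daca$00c
  rot[4] = aca$00cd
  rot[5] = ca$00cda
  rot[6] = a$00cdac
  rot[7] = $00cdaca
Sorted (with $ < everything):
  sorted[0] = $00cdaca
  sorted[1] = 00cdaca$
  sorted[2] = 0cdaca$0
  sorted[3] = a$00cdac
  sorted[4] = aca$00cd
  sorted[5] = ca$00cda
  sorted[6] = cdaca$00
  sorted[7] = daca$00c
sorted[3] = a$00cdac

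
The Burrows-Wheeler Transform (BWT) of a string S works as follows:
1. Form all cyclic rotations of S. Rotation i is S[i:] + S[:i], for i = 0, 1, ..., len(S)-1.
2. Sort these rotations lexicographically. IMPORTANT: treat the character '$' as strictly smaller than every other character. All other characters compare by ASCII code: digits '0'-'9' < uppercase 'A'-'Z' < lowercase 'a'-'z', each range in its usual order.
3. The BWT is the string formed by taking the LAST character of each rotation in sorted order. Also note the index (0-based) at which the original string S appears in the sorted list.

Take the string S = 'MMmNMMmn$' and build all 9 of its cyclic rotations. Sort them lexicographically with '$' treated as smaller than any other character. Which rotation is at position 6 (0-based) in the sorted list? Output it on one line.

Answer: mNMMmn$MM

Derivation:
All 9 rotations (rotation i = S[i:]+S[:i]):
  rot[0] = MMmNMMmn$
  rot[1] = MmNMMmn$M
  rot[2] = mNMMmn$MM
  rot[3] = NMMmn$MMm
  rot[4] = MMmn$MMmN
  rot[5] = Mmn$MMmNM
  rot[6] = mn$MMmNMM
  rot[7] = n$MMmNMMm
  rot[8] = $MMmNMMmn
Sorted (with $ < everything):
  sorted[0] = $MMmNMMmn
  sorted[1] = MMmNMMmn$
  sorted[2] = MMmn$MMmN
  sorted[3] = MmNMMmn$M
  sorted[4] = Mmn$MMmNM
  sorted[5] = NMMmn$MMm
  sorted[6] = mNMMmn$MM
  sorted[7] = mn$MMmNMM
  sorted[8] = n$MMmNMMm
sorted[6] = mNMMmn$MM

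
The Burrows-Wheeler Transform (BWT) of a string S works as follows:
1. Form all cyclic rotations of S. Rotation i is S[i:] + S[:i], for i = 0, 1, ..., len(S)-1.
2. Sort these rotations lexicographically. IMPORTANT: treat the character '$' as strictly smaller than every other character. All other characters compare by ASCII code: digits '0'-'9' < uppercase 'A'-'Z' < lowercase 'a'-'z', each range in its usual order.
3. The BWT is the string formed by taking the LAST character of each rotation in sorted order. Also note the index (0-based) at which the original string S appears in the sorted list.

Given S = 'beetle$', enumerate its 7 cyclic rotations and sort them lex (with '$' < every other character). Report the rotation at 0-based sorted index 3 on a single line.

Answer: eetle$b

Derivation:
All 7 rotations (rotation i = S[i:]+S[:i]):
  rot[0] = beetle$
  rot[1] = eetle$b
  rot[2] = etle$be
  rot[3] = tle$bee
  rot[4] = le$beet
  rot[5] = e$beetl
  rot[6] = $beetle
Sorted (with $ < everything):
  sorted[0] = $beetle
  sorted[1] = beetle$
  sorted[2] = e$beetl
  sorted[3] = eetle$b
  sorted[4] = etle$be
  sorted[5] = le$beet
  sorted[6] = tle$bee
sorted[3] = eetle$b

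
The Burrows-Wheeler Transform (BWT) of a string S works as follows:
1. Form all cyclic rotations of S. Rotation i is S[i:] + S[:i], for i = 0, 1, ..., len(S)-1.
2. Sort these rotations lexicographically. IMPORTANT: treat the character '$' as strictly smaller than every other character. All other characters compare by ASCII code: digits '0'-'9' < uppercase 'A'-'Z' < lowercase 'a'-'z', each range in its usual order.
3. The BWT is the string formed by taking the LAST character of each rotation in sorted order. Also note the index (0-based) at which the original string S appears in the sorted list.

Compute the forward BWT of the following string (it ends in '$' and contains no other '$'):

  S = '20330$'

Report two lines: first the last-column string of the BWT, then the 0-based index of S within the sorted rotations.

All 6 rotations (rotation i = S[i:]+S[:i]):
  rot[0] = 20330$
  rot[1] = 0330$2
  rot[2] = 330$20
  rot[3] = 30$203
  rot[4] = 0$2033
  rot[5] = $20330
Sorted (with $ < everything):
  sorted[0] = $20330  (last char: '0')
  sorted[1] = 0$2033  (last char: '3')
  sorted[2] = 0330$2  (last char: '2')
  sorted[3] = 20330$  (last char: '$')
  sorted[4] = 30$203  (last char: '3')
  sorted[5] = 330$20  (last char: '0')
Last column: 032$30
Original string S is at sorted index 3

Answer: 032$30
3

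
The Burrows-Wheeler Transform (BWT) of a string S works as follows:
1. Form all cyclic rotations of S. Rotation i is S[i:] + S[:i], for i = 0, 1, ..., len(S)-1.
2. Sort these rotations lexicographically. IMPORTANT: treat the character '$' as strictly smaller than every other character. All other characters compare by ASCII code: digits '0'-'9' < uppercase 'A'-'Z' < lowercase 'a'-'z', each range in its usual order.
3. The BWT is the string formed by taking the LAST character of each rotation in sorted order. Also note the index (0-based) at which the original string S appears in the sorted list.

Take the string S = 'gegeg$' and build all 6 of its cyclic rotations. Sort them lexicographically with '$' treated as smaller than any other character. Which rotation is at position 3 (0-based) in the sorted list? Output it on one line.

Answer: g$gege

Derivation:
All 6 rotations (rotation i = S[i:]+S[:i]):
  rot[0] = gegeg$
  rot[1] = egeg$g
  rot[2] = geg$ge
  rot[3] = eg$geg
  rot[4] = g$gege
  rot[5] = $gegeg
Sorted (with $ < everything):
  sorted[0] = $gegeg
  sorted[1] = eg$geg
  sorted[2] = egeg$g
  sorted[3] = g$gege
  sorted[4] = geg$ge
  sorted[5] = gegeg$
sorted[3] = g$gege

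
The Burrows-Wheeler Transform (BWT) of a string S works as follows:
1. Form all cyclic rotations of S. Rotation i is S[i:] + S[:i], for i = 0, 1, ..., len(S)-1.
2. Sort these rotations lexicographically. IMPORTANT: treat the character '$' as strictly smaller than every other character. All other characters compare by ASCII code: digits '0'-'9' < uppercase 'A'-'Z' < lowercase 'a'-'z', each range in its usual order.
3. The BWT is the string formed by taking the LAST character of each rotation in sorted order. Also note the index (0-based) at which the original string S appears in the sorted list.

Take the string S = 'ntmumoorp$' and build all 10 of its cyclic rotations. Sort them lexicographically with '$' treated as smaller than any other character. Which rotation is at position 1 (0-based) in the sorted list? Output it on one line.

Answer: moorp$ntmu

Derivation:
All 10 rotations (rotation i = S[i:]+S[:i]):
  rot[0] = ntmumoorp$
  rot[1] = tmumoorp$n
  rot[2] = mumoorp$nt
  rot[3] = umoorp$ntm
  rot[4] = moorp$ntmu
  rot[5] = oorp$ntmum
  rot[6] = orp$ntmumo
  rot[7] = rp$ntmumoo
  rot[8] = p$ntmumoor
  rot[9] = $ntmumoorp
Sorted (with $ < everything):
  sorted[0] = $ntmumoorp
  sorted[1] = moorp$ntmu
  sorted[2] = mumoorp$nt
  sorted[3] = ntmumoorp$
  sorted[4] = oorp$ntmum
  sorted[5] = orp$ntmumo
  sorted[6] = p$ntmumoor
  sorted[7] = rp$ntmumoo
  sorted[8] = tmumoorp$n
  sorted[9] = umoorp$ntm
sorted[1] = moorp$ntmu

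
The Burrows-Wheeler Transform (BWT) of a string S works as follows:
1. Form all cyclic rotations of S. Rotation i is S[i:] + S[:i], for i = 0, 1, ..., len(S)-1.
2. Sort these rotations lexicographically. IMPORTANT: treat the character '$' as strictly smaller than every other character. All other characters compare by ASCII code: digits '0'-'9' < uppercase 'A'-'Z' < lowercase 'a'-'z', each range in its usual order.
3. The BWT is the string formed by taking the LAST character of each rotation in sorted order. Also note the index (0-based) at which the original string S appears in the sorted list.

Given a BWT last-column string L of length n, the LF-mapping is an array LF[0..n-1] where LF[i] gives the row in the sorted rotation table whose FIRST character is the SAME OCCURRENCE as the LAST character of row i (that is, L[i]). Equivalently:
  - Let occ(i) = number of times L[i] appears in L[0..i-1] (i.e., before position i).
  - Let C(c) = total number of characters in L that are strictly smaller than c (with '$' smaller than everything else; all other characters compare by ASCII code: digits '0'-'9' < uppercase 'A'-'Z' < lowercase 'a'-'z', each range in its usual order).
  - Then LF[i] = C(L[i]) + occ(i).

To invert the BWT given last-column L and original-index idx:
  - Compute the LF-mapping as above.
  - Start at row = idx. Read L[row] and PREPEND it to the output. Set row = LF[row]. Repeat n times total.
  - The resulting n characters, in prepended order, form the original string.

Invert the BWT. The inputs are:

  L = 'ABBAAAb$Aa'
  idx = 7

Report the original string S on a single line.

LF mapping: 1 6 7 2 3 4 9 0 5 8
Walk LF starting at row 7, prepending L[row]:
  step 1: row=7, L[7]='$', prepend. Next row=LF[7]=0
  step 2: row=0, L[0]='A', prepend. Next row=LF[0]=1
  step 3: row=1, L[1]='B', prepend. Next row=LF[1]=6
  step 4: row=6, L[6]='b', prepend. Next row=LF[6]=9
  step 5: row=9, L[9]='a', prepend. Next row=LF[9]=8
  step 6: row=8, L[8]='A', prepend. Next row=LF[8]=5
  step 7: row=5, L[5]='A', prepend. Next row=LF[5]=4
  step 8: row=4, L[4]='A', prepend. Next row=LF[4]=3
  step 9: row=3, L[3]='A', prepend. Next row=LF[3]=2
  step 10: row=2, L[2]='B', prepend. Next row=LF[2]=7
Reversed output: BAAAAabBA$

Answer: BAAAAabBA$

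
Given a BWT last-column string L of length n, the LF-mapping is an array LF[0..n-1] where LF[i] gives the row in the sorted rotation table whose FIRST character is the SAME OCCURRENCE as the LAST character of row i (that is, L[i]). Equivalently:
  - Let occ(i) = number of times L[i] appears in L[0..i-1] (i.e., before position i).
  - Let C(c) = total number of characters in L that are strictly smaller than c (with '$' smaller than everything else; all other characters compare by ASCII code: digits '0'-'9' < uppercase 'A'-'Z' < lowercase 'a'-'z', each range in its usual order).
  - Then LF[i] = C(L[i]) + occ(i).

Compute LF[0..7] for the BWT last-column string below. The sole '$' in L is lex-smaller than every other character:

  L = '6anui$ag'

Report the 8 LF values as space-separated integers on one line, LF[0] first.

Char counts: '$':1, '6':1, 'a':2, 'g':1, 'i':1, 'n':1, 'u':1
C (first-col start): C('$')=0, C('6')=1, C('a')=2, C('g')=4, C('i')=5, C('n')=6, C('u')=7
L[0]='6': occ=0, LF[0]=C('6')+0=1+0=1
L[1]='a': occ=0, LF[1]=C('a')+0=2+0=2
L[2]='n': occ=0, LF[2]=C('n')+0=6+0=6
L[3]='u': occ=0, LF[3]=C('u')+0=7+0=7
L[4]='i': occ=0, LF[4]=C('i')+0=5+0=5
L[5]='$': occ=0, LF[5]=C('$')+0=0+0=0
L[6]='a': occ=1, LF[6]=C('a')+1=2+1=3
L[7]='g': occ=0, LF[7]=C('g')+0=4+0=4

Answer: 1 2 6 7 5 0 3 4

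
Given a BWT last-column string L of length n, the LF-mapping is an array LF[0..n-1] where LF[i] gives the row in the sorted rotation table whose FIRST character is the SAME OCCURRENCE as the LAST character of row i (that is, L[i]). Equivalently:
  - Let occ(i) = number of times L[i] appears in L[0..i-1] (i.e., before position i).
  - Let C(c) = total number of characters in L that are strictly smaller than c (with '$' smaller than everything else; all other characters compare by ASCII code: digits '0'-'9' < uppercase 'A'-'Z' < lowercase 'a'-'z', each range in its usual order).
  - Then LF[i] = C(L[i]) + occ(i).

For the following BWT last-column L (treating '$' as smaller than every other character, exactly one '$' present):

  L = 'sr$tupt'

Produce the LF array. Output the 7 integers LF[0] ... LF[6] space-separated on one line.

Answer: 3 2 0 4 6 1 5

Derivation:
Char counts: '$':1, 'p':1, 'r':1, 's':1, 't':2, 'u':1
C (first-col start): C('$')=0, C('p')=1, C('r')=2, C('s')=3, C('t')=4, C('u')=6
L[0]='s': occ=0, LF[0]=C('s')+0=3+0=3
L[1]='r': occ=0, LF[1]=C('r')+0=2+0=2
L[2]='$': occ=0, LF[2]=C('$')+0=0+0=0
L[3]='t': occ=0, LF[3]=C('t')+0=4+0=4
L[4]='u': occ=0, LF[4]=C('u')+0=6+0=6
L[5]='p': occ=0, LF[5]=C('p')+0=1+0=1
L[6]='t': occ=1, LF[6]=C('t')+1=4+1=5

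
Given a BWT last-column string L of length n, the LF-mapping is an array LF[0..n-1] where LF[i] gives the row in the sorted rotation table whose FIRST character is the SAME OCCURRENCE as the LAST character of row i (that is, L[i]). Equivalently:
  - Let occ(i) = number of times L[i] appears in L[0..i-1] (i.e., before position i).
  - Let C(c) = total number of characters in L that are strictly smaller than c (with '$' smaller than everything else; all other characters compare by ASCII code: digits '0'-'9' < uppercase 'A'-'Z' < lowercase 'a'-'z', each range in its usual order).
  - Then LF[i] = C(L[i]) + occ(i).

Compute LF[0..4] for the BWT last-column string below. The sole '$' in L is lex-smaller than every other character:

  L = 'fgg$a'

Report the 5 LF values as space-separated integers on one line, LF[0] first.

Answer: 2 3 4 0 1

Derivation:
Char counts: '$':1, 'a':1, 'f':1, 'g':2
C (first-col start): C('$')=0, C('a')=1, C('f')=2, C('g')=3
L[0]='f': occ=0, LF[0]=C('f')+0=2+0=2
L[1]='g': occ=0, LF[1]=C('g')+0=3+0=3
L[2]='g': occ=1, LF[2]=C('g')+1=3+1=4
L[3]='$': occ=0, LF[3]=C('$')+0=0+0=0
L[4]='a': occ=0, LF[4]=C('a')+0=1+0=1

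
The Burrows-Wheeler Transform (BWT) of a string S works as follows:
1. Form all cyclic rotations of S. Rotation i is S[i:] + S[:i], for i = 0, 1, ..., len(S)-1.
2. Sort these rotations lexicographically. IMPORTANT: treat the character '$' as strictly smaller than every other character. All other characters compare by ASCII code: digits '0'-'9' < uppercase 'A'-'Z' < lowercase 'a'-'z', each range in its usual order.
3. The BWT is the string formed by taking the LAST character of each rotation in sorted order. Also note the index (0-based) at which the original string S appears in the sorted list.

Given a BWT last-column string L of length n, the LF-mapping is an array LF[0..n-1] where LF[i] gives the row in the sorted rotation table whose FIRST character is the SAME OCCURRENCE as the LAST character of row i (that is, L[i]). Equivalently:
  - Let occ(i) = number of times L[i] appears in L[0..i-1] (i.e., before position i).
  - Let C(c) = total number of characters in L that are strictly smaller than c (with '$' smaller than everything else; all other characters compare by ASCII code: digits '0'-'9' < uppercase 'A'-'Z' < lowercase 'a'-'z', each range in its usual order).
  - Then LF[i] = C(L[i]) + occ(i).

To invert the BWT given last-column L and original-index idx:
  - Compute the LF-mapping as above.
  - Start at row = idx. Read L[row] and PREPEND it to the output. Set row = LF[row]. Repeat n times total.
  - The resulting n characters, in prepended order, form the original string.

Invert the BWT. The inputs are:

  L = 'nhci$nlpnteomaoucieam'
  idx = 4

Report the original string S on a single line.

Answer: communicationelephan$

Derivation:
LF mapping: 13 7 3 8 0 14 10 18 15 19 5 16 11 1 17 20 4 9 6 2 12
Walk LF starting at row 4, prepending L[row]:
  step 1: row=4, L[4]='$', prepend. Next row=LF[4]=0
  step 2: row=0, L[0]='n', prepend. Next row=LF[0]=13
  step 3: row=13, L[13]='a', prepend. Next row=LF[13]=1
  step 4: row=1, L[1]='h', prepend. Next row=LF[1]=7
  step 5: row=7, L[7]='p', prepend. Next row=LF[7]=18
  step 6: row=18, L[18]='e', prepend. Next row=LF[18]=6
  step 7: row=6, L[6]='l', prepend. Next row=LF[6]=10
  step 8: row=10, L[10]='e', prepend. Next row=LF[10]=5
  step 9: row=5, L[5]='n', prepend. Next row=LF[5]=14
  step 10: row=14, L[14]='o', prepend. Next row=LF[14]=17
  step 11: row=17, L[17]='i', prepend. Next row=LF[17]=9
  step 12: row=9, L[9]='t', prepend. Next row=LF[9]=19
  step 13: row=19, L[19]='a', prepend. Next row=LF[19]=2
  step 14: row=2, L[2]='c', prepend. Next row=LF[2]=3
  step 15: row=3, L[3]='i', prepend. Next row=LF[3]=8
  step 16: row=8, L[8]='n', prepend. Next row=LF[8]=15
  step 17: row=15, L[15]='u', prepend. Next row=LF[15]=20
  step 18: row=20, L[20]='m', prepend. Next row=LF[20]=12
  step 19: row=12, L[12]='m', prepend. Next row=LF[12]=11
  step 20: row=11, L[11]='o', prepend. Next row=LF[11]=16
  step 21: row=16, L[16]='c', prepend. Next row=LF[16]=4
Reversed output: communicationelephan$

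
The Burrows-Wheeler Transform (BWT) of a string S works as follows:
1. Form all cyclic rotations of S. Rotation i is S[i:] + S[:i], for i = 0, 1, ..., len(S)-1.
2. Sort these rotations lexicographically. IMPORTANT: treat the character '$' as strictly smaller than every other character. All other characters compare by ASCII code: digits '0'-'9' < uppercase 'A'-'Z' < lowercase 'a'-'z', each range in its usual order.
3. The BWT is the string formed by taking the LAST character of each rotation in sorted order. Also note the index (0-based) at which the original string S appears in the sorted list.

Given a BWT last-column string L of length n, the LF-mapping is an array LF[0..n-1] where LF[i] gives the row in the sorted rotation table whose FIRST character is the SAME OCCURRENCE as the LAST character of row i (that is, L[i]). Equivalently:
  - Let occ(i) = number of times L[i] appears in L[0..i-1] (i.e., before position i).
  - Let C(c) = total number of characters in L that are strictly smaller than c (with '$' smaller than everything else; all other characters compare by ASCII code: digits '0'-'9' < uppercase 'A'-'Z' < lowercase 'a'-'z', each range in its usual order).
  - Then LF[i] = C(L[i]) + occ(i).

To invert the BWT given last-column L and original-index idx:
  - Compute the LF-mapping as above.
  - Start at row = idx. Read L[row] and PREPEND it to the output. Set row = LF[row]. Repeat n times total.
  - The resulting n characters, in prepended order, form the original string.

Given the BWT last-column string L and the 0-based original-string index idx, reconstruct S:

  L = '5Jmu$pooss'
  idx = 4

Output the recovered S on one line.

Answer: opossumJ5$

Derivation:
LF mapping: 1 2 3 9 0 6 4 5 7 8
Walk LF starting at row 4, prepending L[row]:
  step 1: row=4, L[4]='$', prepend. Next row=LF[4]=0
  step 2: row=0, L[0]='5', prepend. Next row=LF[0]=1
  step 3: row=1, L[1]='J', prepend. Next row=LF[1]=2
  step 4: row=2, L[2]='m', prepend. Next row=LF[2]=3
  step 5: row=3, L[3]='u', prepend. Next row=LF[3]=9
  step 6: row=9, L[9]='s', prepend. Next row=LF[9]=8
  step 7: row=8, L[8]='s', prepend. Next row=LF[8]=7
  step 8: row=7, L[7]='o', prepend. Next row=LF[7]=5
  step 9: row=5, L[5]='p', prepend. Next row=LF[5]=6
  step 10: row=6, L[6]='o', prepend. Next row=LF[6]=4
Reversed output: opossumJ5$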